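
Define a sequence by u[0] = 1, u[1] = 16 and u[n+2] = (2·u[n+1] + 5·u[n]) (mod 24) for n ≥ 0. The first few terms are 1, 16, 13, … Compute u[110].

1

Listing terms: u[0] = 1; u[1] = 16; u[2] = 13; u[3] = 10; u[4] = 13; u[5] = 4; u[6] = 1; u[7] = 22; u[8] = 1; u[9] = 16.
The sequence repeats with period 8.
So u[110] = u[0 + ((110-0) mod 8)] = u[6] = 1.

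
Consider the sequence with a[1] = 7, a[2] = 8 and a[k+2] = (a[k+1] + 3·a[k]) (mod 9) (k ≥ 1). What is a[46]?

8

a[1] = 7, a[2] = 8, a[3] = 2, a[4] = 8, a[5] = 5, a[6] = 2, a[7] = 8.
Since (a[6], a[7]) = (a[3], a[4]) = (2, 8) (two consecutive terms determine the rest), the sequence is eventually periodic: after a pre-period of length 2 it cycles with period 3.
For k ≥ 3, a[k] depends only on (k - 3) mod 3. (46 - 3) mod 3 = 1, so a[46] = a[4] = 8.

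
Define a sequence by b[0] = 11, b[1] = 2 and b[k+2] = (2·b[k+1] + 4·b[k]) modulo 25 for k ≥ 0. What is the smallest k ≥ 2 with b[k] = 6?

20

Listing terms: b[0] = 11,  b[1] = 2,  b[2] = 23,  b[3] = 4,  b[4] = 0,  b[5] = 16,  b[6] = 7,  b[7] = 3,  b[8] = 9,  b[9] = 5,  b[10] = 21,  b[11] = 12,  b[12] = 8,  b[13] = 14,  b[14] = 10,  b[15] = 1,  b[16] = 17,  b[17] = 13,  b[18] = 19,  b[19] = 15,  b[20] = 6,  b[21] = 22,  b[22] = 18,  b[23] = 24,  b[24] = 20,  b[25] = 11,  b[26] = 2.
The sequence repeats with period 25.
The value 6 first appears (with k ≥ 2) at b[20].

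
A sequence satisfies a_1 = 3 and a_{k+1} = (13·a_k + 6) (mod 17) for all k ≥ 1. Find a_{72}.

a_1 = 3; a_2 = 11; a_3 = 13; a_4 = 5; a_5 = 3.
The sequence repeats with period 4.
(72 - 1) mod 4 = 3, so a_{72} = a_4 = 5.

5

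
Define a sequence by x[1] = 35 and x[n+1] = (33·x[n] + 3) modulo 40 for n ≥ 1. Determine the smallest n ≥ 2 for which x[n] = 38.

We have x[1] = 35; x[2] = 38; x[3] = 17; x[4] = 4; x[5] = 15; x[6] = 18; x[7] = 37; x[8] = 24; x[9] = 35.
Since x[9] = x[1] = 35, the sequence is periodic with period 8.
The value 38 first appears (with n ≥ 2) at x[2].

2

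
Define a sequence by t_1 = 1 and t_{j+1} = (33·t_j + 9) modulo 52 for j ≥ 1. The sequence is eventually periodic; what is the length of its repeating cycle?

Listing terms: t_1 = 1; t_2 = 42; t_3 = 43; t_4 = 24; t_5 = 21; t_6 = 26; t_7 = 35; t_8 = 20; t_9 = 45; t_{10} = 38; t_{11} = 15; t_{12} = 36; t_{13} = 1.
Since t_{13} = t_1 = 1, the sequence is periodic with period 12.

12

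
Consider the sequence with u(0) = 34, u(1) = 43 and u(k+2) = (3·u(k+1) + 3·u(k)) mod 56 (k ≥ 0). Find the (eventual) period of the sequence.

42

Computing terms: u(0) = 34; u(1) = 43; u(2) = 7; u(3) = 38; u(4) = 23; u(5) = 15; u(6) = 2; u(7) = 51; u(8) = 47; u(9) = 14; u(10) = 15; u(11) = 31; u(12) = 26; u(13) = 3; u(14) = 31; u(15) = 46; u(16) = 7; u(17) = 47; u(18) = 50; u(19) = 11; u(20) = 15; u(21) = 22; u(22) = 55; u(23) = 7; u(24) = 18; u(25) = 19; u(26) = 55; u(27) = 54; u(28) = 47; u(29) = 23; u(30) = 42; u(31) = 27; u(32) = 39; u(33) = 30; u(34) = 39; u(35) = 39; u(36) = 10; u(37) = 35; u(38) = 23; u(39) = 6; u(40) = 31; u(41) = 55; u(42) = 34; u(43) = 43.
Since (u(42), u(43)) = (u(0), u(1)) = (34, 43) (two consecutive terms determine the rest), the sequence is periodic with period 42.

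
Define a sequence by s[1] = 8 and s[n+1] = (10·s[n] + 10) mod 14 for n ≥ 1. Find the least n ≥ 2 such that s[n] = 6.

2

Listing terms: s[1] = 8,  s[2] = 6,  s[3] = 0,  s[4] = 10,  s[5] = 12,  s[6] = 4,  s[7] = 8.
Since s[7] = s[1] = 8, the sequence is periodic with period 6.
The value 6 first appears (with n ≥ 2) at s[2].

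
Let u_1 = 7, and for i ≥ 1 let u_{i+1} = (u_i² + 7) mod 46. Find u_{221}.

Computing terms: u_1 = 7; u_2 = 10; u_3 = 15; u_4 = 2; u_5 = 11; u_6 = 36; u_7 = 15.
Since u_7 = u_3 = 15, the sequence is eventually periodic: after a pre-period of length 2 it cycles with period 4.
For i ≥ 3, u_i depends only on (i - 3) mod 4. (221 - 3) mod 4 = 2, so u_{221} = u_5 = 11.

11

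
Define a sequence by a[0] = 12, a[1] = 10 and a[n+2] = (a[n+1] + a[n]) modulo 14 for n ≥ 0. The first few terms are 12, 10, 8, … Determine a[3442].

Listing terms: a[0] = 12,  a[1] = 10,  a[2] = 8,  a[3] = 4,  a[4] = 12,  a[5] = 2,  a[6] = 0,  a[7] = 2,  a[8] = 2,  a[9] = 4,  a[10] = 6,  a[11] = 10,  a[12] = 2,  a[13] = 12,  a[14] = 0,  a[15] = 12,  a[16] = 12,  a[17] = 10.
The sequence repeats with period 16.
(3442 - 0) mod 16 = 2, so a[3442] = a[2] = 8.

8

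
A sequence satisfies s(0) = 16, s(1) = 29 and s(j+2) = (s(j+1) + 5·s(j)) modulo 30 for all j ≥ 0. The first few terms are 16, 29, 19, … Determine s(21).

Computing terms: s(0) = 16,  s(1) = 29,  s(2) = 19,  s(3) = 14,  s(4) = 19,  s(5) = 29,  s(6) = 4,  s(7) = 29,  s(8) = 19.
Since (s(7), s(8)) = (s(1), s(2)) = (29, 19) (two consecutive terms determine the rest), the sequence is eventually periodic: after a pre-period of length 1 it cycles with period 6.
For j ≥ 1, s(j) depends only on (j - 1) mod 6. (21 - 1) mod 6 = 2, so s(21) = s(3) = 14.

14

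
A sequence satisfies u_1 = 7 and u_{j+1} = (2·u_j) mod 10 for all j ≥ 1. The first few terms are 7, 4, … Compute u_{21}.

2

Computing terms: u_1 = 7, u_2 = 4, u_3 = 8, u_4 = 6, u_5 = 2, u_6 = 4.
Since u_6 = u_2 = 4, the sequence is eventually periodic: after a pre-period of length 1 it cycles with period 4.
For j ≥ 2, u_j depends only on (j - 2) mod 4. (21 - 2) mod 4 = 3, so u_{21} = u_5 = 2.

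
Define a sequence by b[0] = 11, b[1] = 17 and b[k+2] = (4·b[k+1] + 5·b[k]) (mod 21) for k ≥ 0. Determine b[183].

10

Computing terms: b[0] = 11; b[1] = 17; b[2] = 18; b[3] = 10; b[4] = 4; b[5] = 3; b[6] = 11; b[7] = 17.
The sequence repeats with period 6.
(183 - 0) mod 6 = 3, so b[183] = b[3] = 10.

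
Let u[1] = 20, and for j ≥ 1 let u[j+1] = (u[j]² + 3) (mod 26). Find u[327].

We have u[1] = 20,  u[2] = 13,  u[3] = 16,  u[4] = 25,  u[5] = 4,  u[6] = 19,  u[7] = 0,  u[8] = 3,  u[9] = 12,  u[10] = 17,  u[11] = 6,  u[12] = 13.
Since u[12] = u[2] = 13, the sequence is eventually periodic: after a pre-period of length 1 it cycles with period 10.
For j ≥ 2, u[j] depends only on (j - 2) mod 10. (327 - 2) mod 10 = 5, so u[327] = u[7] = 0.

0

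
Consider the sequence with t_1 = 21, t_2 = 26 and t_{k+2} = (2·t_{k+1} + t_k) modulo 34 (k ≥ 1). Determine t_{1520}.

18

Listing terms: t_1 = 21; t_2 = 26; t_3 = 5; t_4 = 2; t_5 = 9; t_6 = 20; t_7 = 15; t_8 = 16; t_9 = 13; t_{10} = 8; t_{11} = 29; t_{12} = 32; t_{13} = 25; t_{14} = 14; t_{15} = 19; t_{16} = 18; t_{17} = 21; t_{18} = 26.
Since (t_{17}, t_{18}) = (t_1, t_2) = (21, 26) (two consecutive terms determine the rest), the sequence is periodic with period 16.
(1520 - 1) mod 16 = 15, so t_{1520} = t_{16} = 18.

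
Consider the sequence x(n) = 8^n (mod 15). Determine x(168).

Computing terms: x(1) = 8, x(2) = 4, x(3) = 2, x(4) = 1, x(5) = 8.
Since x(5) = x(1) = 8, the sequence is periodic with period 4.
So x(168) = x(1 + ((168-1) mod 4)) = x(4) = 1.

1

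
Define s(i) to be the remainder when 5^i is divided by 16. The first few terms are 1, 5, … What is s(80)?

1

s(0) = 1, s(1) = 5, s(2) = 9, s(3) = 13, s(4) = 1.
The sequence repeats with period 4.
(80 - 0) mod 4 = 0, so s(80) = s(0) = 1.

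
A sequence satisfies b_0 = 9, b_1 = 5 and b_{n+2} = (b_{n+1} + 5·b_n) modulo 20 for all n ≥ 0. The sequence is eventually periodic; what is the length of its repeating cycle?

Listing terms: b_0 = 9, b_1 = 5, b_2 = 10, b_3 = 15, b_4 = 5, b_5 = 0, b_6 = 5, b_7 = 5, b_8 = 10.
Since (b_7, b_8) = (b_1, b_2) = (5, 10) (two consecutive terms determine the rest), the sequence is eventually periodic: after a pre-period of length 1 it cycles with period 6.

6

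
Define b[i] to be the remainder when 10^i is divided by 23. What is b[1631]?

Listing terms: b[0] = 1; b[1] = 10; b[2] = 8; b[3] = 11; b[4] = 18; b[5] = 19; b[6] = 6; b[7] = 14; b[8] = 2; b[9] = 20; b[10] = 16; b[11] = 22; b[12] = 13; b[13] = 15; b[14] = 12; b[15] = 5; b[16] = 4; b[17] = 17; b[18] = 9; b[19] = 21; b[20] = 3; b[21] = 7; b[22] = 1.
Since b[22] = b[0] = 1, the sequence is periodic with period 22.
(1631 - 0) mod 22 = 3, so b[1631] = b[3] = 11.

11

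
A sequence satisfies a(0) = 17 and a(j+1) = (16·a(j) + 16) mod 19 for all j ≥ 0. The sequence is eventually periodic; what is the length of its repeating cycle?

9

We have a(0) = 17; a(1) = 3; a(2) = 7; a(3) = 14; a(4) = 12; a(5) = 18; a(6) = 0; a(7) = 16; a(8) = 6; a(9) = 17.
Since a(9) = a(0) = 17, the sequence is periodic with period 9.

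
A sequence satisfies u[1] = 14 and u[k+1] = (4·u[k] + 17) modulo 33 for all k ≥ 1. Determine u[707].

Computing terms: u[1] = 14,  u[2] = 7,  u[3] = 12,  u[4] = 32,  u[5] = 13,  u[6] = 3,  u[7] = 29,  u[8] = 1,  u[9] = 21,  u[10] = 2,  u[11] = 25,  u[12] = 18,  u[13] = 23,  u[14] = 10,  u[15] = 24,  u[16] = 14.
Since u[16] = u[1] = 14, the sequence is periodic with period 15.
(707 - 1) mod 15 = 1, so u[707] = u[2] = 7.

7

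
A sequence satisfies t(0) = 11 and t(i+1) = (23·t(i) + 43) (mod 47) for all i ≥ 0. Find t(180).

t(0) = 11,  t(1) = 14,  t(2) = 36,  t(3) = 25,  t(4) = 7,  t(5) = 16,  t(6) = 35,  t(7) = 2,  t(8) = 42,  t(9) = 22,  t(10) = 32,  t(11) = 27,  t(12) = 6,  t(13) = 40,  t(14) = 23,  t(15) = 8,  t(16) = 39,  t(17) = 0,  t(18) = 43,  t(19) = 45,  t(20) = 44,  t(21) = 21,  t(22) = 9,  t(23) = 15,  t(24) = 12,  t(25) = 37,  t(26) = 1,  t(27) = 19,  t(28) = 10,  t(29) = 38,  t(30) = 24,  t(31) = 31,  t(32) = 4,  t(33) = 41,  t(34) = 46,  t(35) = 20,  t(36) = 33,  t(37) = 3,  t(38) = 18,  t(39) = 34,  t(40) = 26,  t(41) = 30,  t(42) = 28,  t(43) = 29,  t(44) = 5,  t(45) = 17,  t(46) = 11.
The sequence repeats with period 46.
(180 - 0) mod 46 = 42, so t(180) = t(42) = 28.

28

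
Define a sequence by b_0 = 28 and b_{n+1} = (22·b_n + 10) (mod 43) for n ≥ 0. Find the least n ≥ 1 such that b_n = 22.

2

Listing terms: b_0 = 28, b_1 = 24, b_2 = 22, b_3 = 21, b_4 = 42, b_5 = 31, b_6 = 4, b_7 = 12, b_8 = 16, b_9 = 18, b_{10} = 19, b_{11} = 41, b_{12} = 9, b_{13} = 36, b_{14} = 28.
The sequence repeats with period 14.
The value 22 first appears (with n ≥ 1) at b_2.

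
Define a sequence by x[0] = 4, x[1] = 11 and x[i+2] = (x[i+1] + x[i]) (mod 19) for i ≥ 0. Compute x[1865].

2

Listing terms: x[0] = 4, x[1] = 11, x[2] = 15, x[3] = 7, x[4] = 3, x[5] = 10, x[6] = 13, x[7] = 4, x[8] = 17, x[9] = 2, x[10] = 0, x[11] = 2, x[12] = 2, x[13] = 4, x[14] = 6, x[15] = 10, x[16] = 16, x[17] = 7, x[18] = 4, x[19] = 11.
The sequence repeats with period 18.
So x[1865] = x[0 + ((1865-0) mod 18)] = x[11] = 2.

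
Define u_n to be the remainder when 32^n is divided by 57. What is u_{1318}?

4

u_1 = 32; u_2 = 55; u_3 = 50; u_4 = 4; u_5 = 14; u_6 = 49; u_7 = 29; u_8 = 16; u_9 = 56; u_{10} = 25; u_{11} = 2; u_{12} = 7; u_{13} = 53; u_{14} = 43; u_{15} = 8; u_{16} = 28; u_{17} = 41; u_{18} = 1; u_{19} = 32.
The sequence repeats with period 18.
(1318 - 1) mod 18 = 3, so u_{1318} = u_4 = 4.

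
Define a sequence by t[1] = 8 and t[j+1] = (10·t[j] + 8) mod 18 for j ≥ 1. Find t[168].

t[1] = 8, t[2] = 16, t[3] = 6, t[4] = 14, t[5] = 4, t[6] = 12, t[7] = 2, t[8] = 10, t[9] = 0, t[10] = 8.
The sequence repeats with period 9.
(168 - 1) mod 9 = 5, so t[168] = t[6] = 12.

12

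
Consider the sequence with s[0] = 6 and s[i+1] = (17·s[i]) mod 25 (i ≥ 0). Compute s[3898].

Computing terms: s[0] = 6, s[1] = 2, s[2] = 9, s[3] = 3, s[4] = 1, s[5] = 17, s[6] = 14, s[7] = 13, s[8] = 21, s[9] = 7, s[10] = 19, s[11] = 23, s[12] = 16, s[13] = 22, s[14] = 24, s[15] = 8, s[16] = 11, s[17] = 12, s[18] = 4, s[19] = 18, s[20] = 6.
Since s[20] = s[0] = 6, the sequence is periodic with period 20.
So s[3898] = s[0 + ((3898-0) mod 20)] = s[18] = 4.

4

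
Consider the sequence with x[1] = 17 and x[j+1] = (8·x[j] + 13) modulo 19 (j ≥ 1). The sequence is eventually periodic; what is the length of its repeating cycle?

Computing terms: x[1] = 17; x[2] = 16; x[3] = 8; x[4] = 1; x[5] = 2; x[6] = 10; x[7] = 17.
The sequence repeats with period 6.

6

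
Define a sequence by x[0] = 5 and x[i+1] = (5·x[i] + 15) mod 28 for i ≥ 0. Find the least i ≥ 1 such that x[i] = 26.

Listing terms: x[0] = 5,  x[1] = 12,  x[2] = 19,  x[3] = 26,  x[4] = 5.
Since x[4] = x[0] = 5, the sequence is periodic with period 4.
The value 26 first appears (with i ≥ 1) at x[3].

3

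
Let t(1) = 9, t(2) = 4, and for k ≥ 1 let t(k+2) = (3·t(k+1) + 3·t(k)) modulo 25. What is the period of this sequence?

20

We have t(1) = 9; t(2) = 4; t(3) = 14; t(4) = 4; t(5) = 4; t(6) = 24; t(7) = 9; t(8) = 24; t(9) = 24; t(10) = 19; t(11) = 4; t(12) = 19; t(13) = 19; t(14) = 14; t(15) = 24; t(16) = 14; t(17) = 14; t(18) = 9; t(19) = 19; t(20) = 9; t(21) = 9; t(22) = 4.
Since (t(21), t(22)) = (t(1), t(2)) = (9, 4) (two consecutive terms determine the rest), the sequence is periodic with period 20.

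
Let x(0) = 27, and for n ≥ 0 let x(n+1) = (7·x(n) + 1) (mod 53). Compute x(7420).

15

We have x(0) = 27; x(1) = 31; x(2) = 6; x(3) = 43; x(4) = 37; x(5) = 48; x(6) = 19; x(7) = 28; x(8) = 38; x(9) = 2; x(10) = 15; x(11) = 0; x(12) = 1; x(13) = 8; x(14) = 4; x(15) = 29; x(16) = 45; x(17) = 51; x(18) = 40; x(19) = 16; x(20) = 7; x(21) = 50; x(22) = 33; x(23) = 20; x(24) = 35; x(25) = 34; x(26) = 27.
Since x(26) = x(0) = 27, the sequence is periodic with period 26.
(7420 - 0) mod 26 = 10, so x(7420) = x(10) = 15.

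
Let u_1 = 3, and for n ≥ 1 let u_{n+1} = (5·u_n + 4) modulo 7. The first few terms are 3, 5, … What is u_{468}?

4

Computing terms: u_1 = 3; u_2 = 5; u_3 = 1; u_4 = 2; u_5 = 0; u_6 = 4; u_7 = 3.
The sequence repeats with period 6.
So u_{468} = u_{1 + ((468-1) mod 6)} = u_6 = 4.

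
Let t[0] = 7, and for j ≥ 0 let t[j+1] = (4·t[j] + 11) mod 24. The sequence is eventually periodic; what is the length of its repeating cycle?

3

Computing terms: t[0] = 7,  t[1] = 15,  t[2] = 23,  t[3] = 7.
Since t[3] = t[0] = 7, the sequence is periodic with period 3.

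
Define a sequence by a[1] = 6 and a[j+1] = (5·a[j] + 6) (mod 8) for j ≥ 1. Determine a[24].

a[1] = 6; a[2] = 4; a[3] = 2; a[4] = 0; a[5] = 6.
Since a[5] = a[1] = 6, the sequence is periodic with period 4.
(24 - 1) mod 4 = 3, so a[24] = a[4] = 0.

0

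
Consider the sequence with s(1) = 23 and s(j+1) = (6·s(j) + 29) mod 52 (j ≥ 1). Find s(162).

Listing terms: s(1) = 23; s(2) = 11; s(3) = 43; s(4) = 27; s(5) = 35; s(6) = 31; s(7) = 7; s(8) = 19; s(9) = 39; s(10) = 3; s(11) = 47; s(12) = 51; s(13) = 23.
Since s(13) = s(1) = 23, the sequence is periodic with period 12.
(162 - 1) mod 12 = 5, so s(162) = s(6) = 31.

31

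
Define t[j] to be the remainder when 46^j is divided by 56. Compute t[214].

32

Listing terms: t[1] = 46, t[2] = 44, t[3] = 8, t[4] = 32, t[5] = 16, t[6] = 8.
Since t[6] = t[3] = 8, the sequence is eventually periodic: after a pre-period of length 2 it cycles with period 3.
For j ≥ 3, t[j] depends only on (j - 3) mod 3. (214 - 3) mod 3 = 1, so t[214] = t[4] = 32.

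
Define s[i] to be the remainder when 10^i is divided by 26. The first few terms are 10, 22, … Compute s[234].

s[1] = 10, s[2] = 22, s[3] = 12, s[4] = 16, s[5] = 4, s[6] = 14, s[7] = 10.
Since s[7] = s[1] = 10, the sequence is periodic with period 6.
(234 - 1) mod 6 = 5, so s[234] = s[6] = 14.

14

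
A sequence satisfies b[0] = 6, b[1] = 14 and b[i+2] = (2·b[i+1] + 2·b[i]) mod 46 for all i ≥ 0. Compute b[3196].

0

b[0] = 6, b[1] = 14, b[2] = 40, b[3] = 16, b[4] = 20, b[5] = 26, b[6] = 0, b[7] = 6, b[8] = 12, b[9] = 36, b[10] = 4, b[11] = 34, b[12] = 30, b[13] = 36, b[14] = 40, b[15] = 14, b[16] = 16, b[17] = 14, b[18] = 14, b[19] = 10, b[20] = 2, b[21] = 24, b[22] = 6, b[23] = 14.
The sequence repeats with period 22.
(3196 - 0) mod 22 = 6, so b[3196] = b[6] = 0.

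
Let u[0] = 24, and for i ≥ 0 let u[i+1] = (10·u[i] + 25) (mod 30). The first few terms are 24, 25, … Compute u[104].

Listing terms: u[0] = 24; u[1] = 25; u[2] = 5; u[3] = 15; u[4] = 25.
Since u[4] = u[1] = 25, the sequence is eventually periodic: after a pre-period of length 1 it cycles with period 3.
For i ≥ 1, u[i] depends only on (i - 1) mod 3. (104 - 1) mod 3 = 1, so u[104] = u[2] = 5.

5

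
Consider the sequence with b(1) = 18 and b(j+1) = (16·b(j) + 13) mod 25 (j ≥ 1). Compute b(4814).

Computing terms: b(1) = 18,  b(2) = 1,  b(3) = 4,  b(4) = 2,  b(5) = 20,  b(6) = 8,  b(7) = 16,  b(8) = 19,  b(9) = 17,  b(10) = 10,  b(11) = 23,  b(12) = 6,  b(13) = 9,  b(14) = 7,  b(15) = 0,  b(16) = 13,  b(17) = 21,  b(18) = 24,  b(19) = 22,  b(20) = 15,  b(21) = 3,  b(22) = 11,  b(23) = 14,  b(24) = 12,  b(25) = 5,  b(26) = 18.
Since b(26) = b(1) = 18, the sequence is periodic with period 25.
(4814 - 1) mod 25 = 13, so b(4814) = b(14) = 7.

7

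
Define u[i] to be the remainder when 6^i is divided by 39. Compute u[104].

Listing terms: u[1] = 6,  u[2] = 36,  u[3] = 21,  u[4] = 9,  u[5] = 15,  u[6] = 12,  u[7] = 33,  u[8] = 3,  u[9] = 18,  u[10] = 30,  u[11] = 24,  u[12] = 27,  u[13] = 6.
The sequence repeats with period 12.
(104 - 1) mod 12 = 7, so u[104] = u[8] = 3.

3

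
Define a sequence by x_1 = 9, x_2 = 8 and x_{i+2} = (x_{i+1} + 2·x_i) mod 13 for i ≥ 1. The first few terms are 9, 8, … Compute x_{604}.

x_1 = 9; x_2 = 8; x_3 = 0; x_4 = 3; x_5 = 3; x_6 = 9; x_7 = 2; x_8 = 7; x_9 = 11; x_{10} = 12; x_{11} = 8; x_{12} = 6; x_{13} = 9; x_{14} = 8.
Since (x_{13}, x_{14}) = (x_1, x_2) = (9, 8) (two consecutive terms determine the rest), the sequence is periodic with period 12.
(604 - 1) mod 12 = 3, so x_{604} = x_4 = 3.

3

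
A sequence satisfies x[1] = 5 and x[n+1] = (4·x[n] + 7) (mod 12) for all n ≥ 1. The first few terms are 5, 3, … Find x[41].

3

Listing terms: x[1] = 5, x[2] = 3, x[3] = 7, x[4] = 11, x[5] = 3.
Since x[5] = x[2] = 3, the sequence is eventually periodic: after a pre-period of length 1 it cycles with period 3.
For n ≥ 2, x[n] depends only on (n - 2) mod 3. (41 - 2) mod 3 = 0, so x[41] = x[2] = 3.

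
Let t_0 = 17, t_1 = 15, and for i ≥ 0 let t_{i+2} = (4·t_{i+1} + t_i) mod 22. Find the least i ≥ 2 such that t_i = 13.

5

Listing terms: t_0 = 17; t_1 = 15; t_2 = 11; t_3 = 15; t_4 = 5; t_5 = 13; t_6 = 13; t_7 = 21; t_8 = 9; t_9 = 13; t_{10} = 17; t_{11} = 15.
The sequence repeats with period 10.
The value 13 first appears (with i ≥ 2) at t_5.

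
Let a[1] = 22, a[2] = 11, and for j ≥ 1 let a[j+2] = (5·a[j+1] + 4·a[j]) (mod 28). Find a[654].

7

Computing terms: a[1] = 22; a[2] = 11; a[3] = 3; a[4] = 3; a[5] = 27; a[6] = 7; a[7] = 3; a[8] = 15; a[9] = 3; a[10] = 19; a[11] = 23; a[12] = 23; a[13] = 11; a[14] = 7; a[15] = 23; a[16] = 3; a[17] = 23; a[18] = 15; a[19] = 27; a[20] = 27; a[21] = 19; a[22] = 7; a[23] = 27; a[24] = 23; a[25] = 27; a[26] = 3; a[27] = 11; a[28] = 11; a[29] = 15; a[30] = 7; a[31] = 11; a[32] = 27; a[33] = 11; a[34] = 23; a[35] = 19; a[36] = 19; a[37] = 3; a[38] = 7; a[39] = 19; a[40] = 11; a[41] = 19; a[42] = 27; a[43] = 15; a[44] = 15; a[45] = 23; a[46] = 7; a[47] = 15; a[48] = 19; a[49] = 15; a[50] = 11; a[51] = 3.
Since (a[50], a[51]) = (a[2], a[3]) = (11, 3) (two consecutive terms determine the rest), the sequence is eventually periodic: after a pre-period of length 1 it cycles with period 48.
For j ≥ 2, a[j] depends only on (j - 2) mod 48. (654 - 2) mod 48 = 28, so a[654] = a[30] = 7.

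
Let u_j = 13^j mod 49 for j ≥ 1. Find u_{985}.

20

We have u_1 = 13; u_2 = 22; u_3 = 41; u_4 = 43; u_5 = 20; u_6 = 15; u_7 = 48; u_8 = 36; u_9 = 27; u_{10} = 8; u_{11} = 6; u_{12} = 29; u_{13} = 34; u_{14} = 1; u_{15} = 13.
Since u_{15} = u_1 = 13, the sequence is periodic with period 14.
So u_{985} = u_{1 + ((985-1) mod 14)} = u_5 = 20.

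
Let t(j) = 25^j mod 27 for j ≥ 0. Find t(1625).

22

t(0) = 1, t(1) = 25, t(2) = 4, t(3) = 19, t(4) = 16, t(5) = 22, t(6) = 10, t(7) = 7, t(8) = 13, t(9) = 1.
Since t(9) = t(0) = 1, the sequence is periodic with period 9.
So t(1625) = t(0 + ((1625-0) mod 9)) = t(5) = 22.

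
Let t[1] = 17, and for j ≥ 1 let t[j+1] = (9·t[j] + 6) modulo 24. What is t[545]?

t[1] = 17; t[2] = 15; t[3] = 21; t[4] = 3; t[5] = 9; t[6] = 15.
Since t[6] = t[2] = 15, the sequence is eventually periodic: after a pre-period of length 1 it cycles with period 4.
For j ≥ 2, t[j] depends only on (j - 2) mod 4. (545 - 2) mod 4 = 3, so t[545] = t[5] = 9.

9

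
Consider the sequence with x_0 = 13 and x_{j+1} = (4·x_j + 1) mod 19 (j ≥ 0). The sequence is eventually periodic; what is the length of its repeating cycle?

9

x_0 = 13,  x_1 = 15,  x_2 = 4,  x_3 = 17,  x_4 = 12,  x_5 = 11,  x_6 = 7,  x_7 = 10,  x_8 = 3,  x_9 = 13.
Since x_9 = x_0 = 13, the sequence is periodic with period 9.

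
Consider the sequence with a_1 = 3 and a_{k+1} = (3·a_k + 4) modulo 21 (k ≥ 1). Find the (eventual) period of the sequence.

6

Computing terms: a_1 = 3,  a_2 = 13,  a_3 = 1,  a_4 = 7,  a_5 = 4,  a_6 = 16,  a_7 = 10,  a_8 = 13.
Since a_8 = a_2 = 13, the sequence is eventually periodic: after a pre-period of length 1 it cycles with period 6.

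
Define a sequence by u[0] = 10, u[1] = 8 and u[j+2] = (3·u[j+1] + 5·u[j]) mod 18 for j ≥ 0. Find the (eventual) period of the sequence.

12

We have u[0] = 10,  u[1] = 8,  u[2] = 2,  u[3] = 10,  u[4] = 4,  u[5] = 8,  u[6] = 8,  u[7] = 10,  u[8] = 16,  u[9] = 8,  u[10] = 14,  u[11] = 10,  u[12] = 10,  u[13] = 8.
The sequence repeats with period 12.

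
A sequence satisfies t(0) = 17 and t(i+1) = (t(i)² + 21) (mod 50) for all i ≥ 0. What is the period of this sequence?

6

t(0) = 17; t(1) = 10; t(2) = 21; t(3) = 12; t(4) = 15; t(5) = 46; t(6) = 37; t(7) = 40; t(8) = 21.
Since t(8) = t(2) = 21, the sequence is eventually periodic: after a pre-period of length 2 it cycles with period 6.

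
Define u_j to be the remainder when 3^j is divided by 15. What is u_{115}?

12

We have u_0 = 1; u_1 = 3; u_2 = 9; u_3 = 12; u_4 = 6; u_5 = 3.
Since u_5 = u_1 = 3, the sequence is eventually periodic: after a pre-period of length 1 it cycles with period 4.
For j ≥ 1, u_j depends only on (j - 1) mod 4. (115 - 1) mod 4 = 2, so u_{115} = u_3 = 12.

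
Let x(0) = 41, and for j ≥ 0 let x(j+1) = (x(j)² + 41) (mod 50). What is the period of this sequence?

Computing terms: x(0) = 41,  x(1) = 22,  x(2) = 25,  x(3) = 16,  x(4) = 47,  x(5) = 0,  x(6) = 41.
The sequence repeats with period 6.

6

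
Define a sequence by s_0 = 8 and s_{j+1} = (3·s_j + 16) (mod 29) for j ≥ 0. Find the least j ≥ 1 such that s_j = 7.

27

We have s_0 = 8,  s_1 = 11,  s_2 = 20,  s_3 = 18,  s_4 = 12,  s_5 = 23,  s_6 = 27,  s_7 = 10,  s_8 = 17,  s_9 = 9,  s_{10} = 14,  s_{11} = 0,  s_{12} = 16,  s_{13} = 6,  s_{14} = 5,  s_{15} = 2,  s_{16} = 22,  s_{17} = 24,  s_{18} = 1,  s_{19} = 19,  s_{20} = 15,  s_{21} = 3,  s_{22} = 25,  s_{23} = 4,  s_{24} = 28,  s_{25} = 13,  s_{26} = 26,  s_{27} = 7,  s_{28} = 8.
The sequence repeats with period 28.
The value 7 first appears (with j ≥ 1) at s_{27}.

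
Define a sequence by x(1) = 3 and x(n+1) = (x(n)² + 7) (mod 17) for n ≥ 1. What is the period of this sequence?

3

Listing terms: x(1) = 3, x(2) = 16, x(3) = 8, x(4) = 3.
Since x(4) = x(1) = 3, the sequence is periodic with period 3.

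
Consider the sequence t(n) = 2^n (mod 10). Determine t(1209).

Listing terms: t(1) = 2,  t(2) = 4,  t(3) = 8,  t(4) = 6,  t(5) = 2.
Since t(5) = t(1) = 2, the sequence is periodic with period 4.
(1209 - 1) mod 4 = 0, so t(1209) = t(1) = 2.

2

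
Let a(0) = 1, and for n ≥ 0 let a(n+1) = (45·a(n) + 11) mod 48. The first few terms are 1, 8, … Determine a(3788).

We have a(0) = 1, a(1) = 8, a(2) = 35, a(3) = 2, a(4) = 5, a(5) = 44, a(6) = 23, a(7) = 38, a(8) = 41, a(9) = 32, a(10) = 11, a(11) = 26, a(12) = 29, a(13) = 20, a(14) = 47, a(15) = 14, a(16) = 17, a(17) = 8.
Since a(17) = a(1) = 8, the sequence is eventually periodic: after a pre-period of length 1 it cycles with period 16.
For n ≥ 1, a(n) depends only on (n - 1) mod 16. (3788 - 1) mod 16 = 11, so a(3788) = a(12) = 29.

29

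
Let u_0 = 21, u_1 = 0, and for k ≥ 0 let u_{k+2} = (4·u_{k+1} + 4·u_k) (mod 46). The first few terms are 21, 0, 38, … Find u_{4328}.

Computing terms: u_0 = 21, u_1 = 0, u_2 = 38, u_3 = 14, u_4 = 24, u_5 = 14, u_6 = 14, u_7 = 20, u_8 = 44, u_9 = 26, u_{10} = 4, u_{11} = 28, u_{12} = 36, u_{13} = 26, u_{14} = 18, u_{15} = 38, u_{16} = 40, u_{17} = 36, u_{18} = 28, u_{19} = 26, u_{20} = 32, u_{21} = 2, u_{22} = 44, u_{23} = 0, u_{24} = 38.
Since (u_{23}, u_{24}) = (u_1, u_2) = (0, 38) (two consecutive terms determine the rest), the sequence is eventually periodic: after a pre-period of length 1 it cycles with period 22.
For k ≥ 1, u_k depends only on (k - 1) mod 22. (4328 - 1) mod 22 = 15, so u_{4328} = u_{16} = 40.

40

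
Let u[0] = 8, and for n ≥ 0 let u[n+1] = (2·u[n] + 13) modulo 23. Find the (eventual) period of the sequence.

11

u[0] = 8, u[1] = 6, u[2] = 2, u[3] = 17, u[4] = 1, u[5] = 15, u[6] = 20, u[7] = 7, u[8] = 4, u[9] = 21, u[10] = 9, u[11] = 8.
Since u[11] = u[0] = 8, the sequence is periodic with period 11.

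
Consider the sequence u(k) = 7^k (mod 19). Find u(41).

We have u(1) = 7; u(2) = 11; u(3) = 1; u(4) = 7.
Since u(4) = u(1) = 7, the sequence is periodic with period 3.
(41 - 1) mod 3 = 1, so u(41) = u(2) = 11.

11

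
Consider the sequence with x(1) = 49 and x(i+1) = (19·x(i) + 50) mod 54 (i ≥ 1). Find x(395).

3

Listing terms: x(1) = 49,  x(2) = 9,  x(3) = 5,  x(4) = 37,  x(5) = 51,  x(6) = 47,  x(7) = 25,  x(8) = 39,  x(9) = 35,  x(10) = 13,  x(11) = 27,  x(12) = 23,  x(13) = 1,  x(14) = 15,  x(15) = 11,  x(16) = 43,  x(17) = 3,  x(18) = 53,  x(19) = 31,  x(20) = 45,  x(21) = 41,  x(22) = 19,  x(23) = 33,  x(24) = 29,  x(25) = 7,  x(26) = 21,  x(27) = 17,  x(28) = 49.
Since x(28) = x(1) = 49, the sequence is periodic with period 27.
(395 - 1) mod 27 = 16, so x(395) = x(17) = 3.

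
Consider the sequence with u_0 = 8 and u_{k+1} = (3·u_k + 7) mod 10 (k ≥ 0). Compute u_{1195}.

7

Listing terms: u_0 = 8,  u_1 = 1,  u_2 = 0,  u_3 = 7,  u_4 = 8.
Since u_4 = u_0 = 8, the sequence is periodic with period 4.
So u_{1195} = u_{0 + ((1195-0) mod 4)} = u_3 = 7.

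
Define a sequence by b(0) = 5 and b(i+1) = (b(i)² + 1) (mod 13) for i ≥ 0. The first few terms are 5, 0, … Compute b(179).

Computing terms: b(0) = 5,  b(1) = 0,  b(2) = 1,  b(3) = 2,  b(4) = 5.
The sequence repeats with period 4.
So b(179) = b(0 + ((179-0) mod 4)) = b(3) = 2.

2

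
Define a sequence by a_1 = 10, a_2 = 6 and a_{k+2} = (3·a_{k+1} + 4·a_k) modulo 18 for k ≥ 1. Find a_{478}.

0

Computing terms: a_1 = 10, a_2 = 6, a_3 = 4, a_4 = 0, a_5 = 16, a_6 = 12, a_7 = 10, a_8 = 6.
Since (a_7, a_8) = (a_1, a_2) = (10, 6) (two consecutive terms determine the rest), the sequence is periodic with period 6.
(478 - 1) mod 6 = 3, so a_{478} = a_4 = 0.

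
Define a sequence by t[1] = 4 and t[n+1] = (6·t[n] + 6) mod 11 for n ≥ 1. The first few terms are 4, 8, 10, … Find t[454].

0

Computing terms: t[1] = 4, t[2] = 8, t[3] = 10, t[4] = 0, t[5] = 6, t[6] = 9, t[7] = 5, t[8] = 3, t[9] = 2, t[10] = 7, t[11] = 4.
Since t[11] = t[1] = 4, the sequence is periodic with period 10.
(454 - 1) mod 10 = 3, so t[454] = t[4] = 0.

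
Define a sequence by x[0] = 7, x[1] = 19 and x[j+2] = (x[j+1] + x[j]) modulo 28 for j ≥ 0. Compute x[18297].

9

Computing terms: x[0] = 7,  x[1] = 19,  x[2] = 26,  x[3] = 17,  x[4] = 15,  x[5] = 4,  x[6] = 19,  x[7] = 23,  x[8] = 14,  x[9] = 9,  x[10] = 23,  x[11] = 4,  x[12] = 27,  x[13] = 3,  x[14] = 2,  x[15] = 5,  x[16] = 7,  x[17] = 12,  x[18] = 19,  x[19] = 3,  x[20] = 22,  x[21] = 25,  x[22] = 19,  x[23] = 16,  x[24] = 7,  x[25] = 23,  x[26] = 2,  x[27] = 25,  x[28] = 27,  x[29] = 24,  x[30] = 23,  x[31] = 19,  x[32] = 14,  x[33] = 5,  x[34] = 19,  x[35] = 24,  x[36] = 15,  x[37] = 11,  x[38] = 26,  x[39] = 9,  x[40] = 7,  x[41] = 16,  x[42] = 23,  x[43] = 11,  x[44] = 6,  x[45] = 17,  x[46] = 23,  x[47] = 12,  x[48] = 7,  x[49] = 19.
The sequence repeats with period 48.
(18297 - 0) mod 48 = 9, so x[18297] = x[9] = 9.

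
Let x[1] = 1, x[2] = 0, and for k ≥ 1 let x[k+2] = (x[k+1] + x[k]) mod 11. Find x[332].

0

Listing terms: x[1] = 1,  x[2] = 0,  x[3] = 1,  x[4] = 1,  x[5] = 2,  x[6] = 3,  x[7] = 5,  x[8] = 8,  x[9] = 2,  x[10] = 10,  x[11] = 1,  x[12] = 0.
Since (x[11], x[12]) = (x[1], x[2]) = (1, 0) (two consecutive terms determine the rest), the sequence is periodic with period 10.
So x[332] = x[1 + ((332-1) mod 10)] = x[2] = 0.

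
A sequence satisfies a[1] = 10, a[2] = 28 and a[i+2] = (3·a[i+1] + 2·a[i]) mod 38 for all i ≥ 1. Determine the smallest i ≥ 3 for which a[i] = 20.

5

We have a[1] = 10, a[2] = 28, a[3] = 28, a[4] = 26, a[5] = 20, a[6] = 36, a[7] = 34, a[8] = 22, a[9] = 20, a[10] = 28, a[11] = 10, a[12] = 10, a[13] = 12, a[14] = 18, a[15] = 2, a[16] = 4, a[17] = 16, a[18] = 18, a[19] = 10, a[20] = 28.
The sequence repeats with period 18.
The value 20 first appears (with i ≥ 3) at a[5].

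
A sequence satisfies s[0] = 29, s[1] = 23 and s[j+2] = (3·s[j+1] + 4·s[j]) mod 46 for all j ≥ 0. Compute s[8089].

We have s[0] = 29, s[1] = 23, s[2] = 1, s[3] = 3, s[4] = 13, s[5] = 5, s[6] = 21, s[7] = 37, s[8] = 11, s[9] = 43, s[10] = 35, s[11] = 1, s[12] = 5, s[13] = 19, s[14] = 31, s[15] = 31, s[16] = 33, s[17] = 39, s[18] = 19, s[19] = 29, s[20] = 25, s[21] = 7, s[22] = 29, s[23] = 23.
The sequence repeats with period 22.
(8089 - 0) mod 22 = 15, so s[8089] = s[15] = 31.

31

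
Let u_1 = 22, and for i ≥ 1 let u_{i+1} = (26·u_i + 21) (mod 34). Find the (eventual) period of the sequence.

Computing terms: u_1 = 22, u_2 = 15, u_3 = 3, u_4 = 31, u_5 = 11, u_6 = 1, u_7 = 13, u_8 = 19, u_9 = 5, u_{10} = 15.
Since u_{10} = u_2 = 15, the sequence is eventually periodic: after a pre-period of length 1 it cycles with period 8.

8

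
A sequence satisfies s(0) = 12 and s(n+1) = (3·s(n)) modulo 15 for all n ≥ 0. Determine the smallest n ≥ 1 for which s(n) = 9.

Computing terms: s(0) = 12,  s(1) = 6,  s(2) = 3,  s(3) = 9,  s(4) = 12.
Since s(4) = s(0) = 12, the sequence is periodic with period 4.
The value 9 first appears (with n ≥ 1) at s(3).

3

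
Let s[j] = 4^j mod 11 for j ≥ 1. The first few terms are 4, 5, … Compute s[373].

9

Computing terms: s[1] = 4,  s[2] = 5,  s[3] = 9,  s[4] = 3,  s[5] = 1,  s[6] = 4.
The sequence repeats with period 5.
So s[373] = s[1 + ((373-1) mod 5)] = s[3] = 9.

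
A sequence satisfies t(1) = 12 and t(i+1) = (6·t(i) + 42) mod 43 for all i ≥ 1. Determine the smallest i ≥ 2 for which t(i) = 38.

3

Listing terms: t(1) = 12, t(2) = 28, t(3) = 38, t(4) = 12.
Since t(4) = t(1) = 12, the sequence is periodic with period 3.
The value 38 first appears (with i ≥ 2) at t(3).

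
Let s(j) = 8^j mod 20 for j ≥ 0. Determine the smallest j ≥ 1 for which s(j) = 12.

We have s(0) = 1,  s(1) = 8,  s(2) = 4,  s(3) = 12,  s(4) = 16,  s(5) = 8.
Since s(5) = s(1) = 8, the sequence is eventually periodic: after a pre-period of length 1 it cycles with period 4.
The value 12 first appears (with j ≥ 1) at s(3).

3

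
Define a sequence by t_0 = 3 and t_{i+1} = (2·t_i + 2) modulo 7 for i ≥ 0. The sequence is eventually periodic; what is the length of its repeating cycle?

Listing terms: t_0 = 3, t_1 = 1, t_2 = 4, t_3 = 3.
Since t_3 = t_0 = 3, the sequence is periodic with period 3.

3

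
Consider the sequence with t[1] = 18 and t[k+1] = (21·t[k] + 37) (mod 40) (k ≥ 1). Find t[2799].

4

Computing terms: t[1] = 18; t[2] = 15; t[3] = 32; t[4] = 29; t[5] = 6; t[6] = 3; t[7] = 20; t[8] = 17; t[9] = 34; t[10] = 31; t[11] = 8; t[12] = 5; t[13] = 22; t[14] = 19; t[15] = 36; t[16] = 33; t[17] = 10; t[18] = 7; t[19] = 24; t[20] = 21; t[21] = 38; t[22] = 35; t[23] = 12; t[24] = 9; t[25] = 26; t[26] = 23; t[27] = 0; t[28] = 37; t[29] = 14; t[30] = 11; t[31] = 28; t[32] = 25; t[33] = 2; t[34] = 39; t[35] = 16; t[36] = 13; t[37] = 30; t[38] = 27; t[39] = 4; t[40] = 1; t[41] = 18.
Since t[41] = t[1] = 18, the sequence is periodic with period 40.
So t[2799] = t[1 + ((2799-1) mod 40)] = t[39] = 4.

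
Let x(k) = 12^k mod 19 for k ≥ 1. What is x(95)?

8

Listing terms: x(1) = 12, x(2) = 11, x(3) = 18, x(4) = 7, x(5) = 8, x(6) = 1, x(7) = 12.
Since x(7) = x(1) = 12, the sequence is periodic with period 6.
(95 - 1) mod 6 = 4, so x(95) = x(5) = 8.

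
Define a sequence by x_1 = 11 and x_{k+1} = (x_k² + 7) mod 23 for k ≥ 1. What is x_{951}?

15

Computing terms: x_1 = 11,  x_2 = 13,  x_3 = 15,  x_4 = 2,  x_5 = 11.
Since x_5 = x_1 = 11, the sequence is periodic with period 4.
(951 - 1) mod 4 = 2, so x_{951} = x_3 = 15.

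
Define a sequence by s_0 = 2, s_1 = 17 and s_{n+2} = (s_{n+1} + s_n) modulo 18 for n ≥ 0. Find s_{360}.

2

Computing terms: s_0 = 2, s_1 = 17, s_2 = 1, s_3 = 0, s_4 = 1, s_5 = 1, s_6 = 2, s_7 = 3, s_8 = 5, s_9 = 8, s_{10} = 13, s_{11} = 3, s_{12} = 16, s_{13} = 1, s_{14} = 17, s_{15} = 0, s_{16} = 17, s_{17} = 17, s_{18} = 16, s_{19} = 15, s_{20} = 13, s_{21} = 10, s_{22} = 5, s_{23} = 15, s_{24} = 2, s_{25} = 17.
The sequence repeats with period 24.
(360 - 0) mod 24 = 0, so s_{360} = s_0 = 2.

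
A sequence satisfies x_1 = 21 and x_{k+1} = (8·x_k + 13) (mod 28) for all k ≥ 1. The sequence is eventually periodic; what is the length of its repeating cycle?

We have x_1 = 21,  x_2 = 13,  x_3 = 5,  x_4 = 25,  x_5 = 17,  x_6 = 9,  x_7 = 1,  x_8 = 21.
Since x_8 = x_1 = 21, the sequence is periodic with period 7.

7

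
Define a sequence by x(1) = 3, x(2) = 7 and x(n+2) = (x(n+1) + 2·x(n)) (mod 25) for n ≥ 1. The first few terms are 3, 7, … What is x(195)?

We have x(1) = 3, x(2) = 7, x(3) = 13, x(4) = 2, x(5) = 3, x(6) = 7.
The sequence repeats with period 4.
So x(195) = x(1 + ((195-1) mod 4)) = x(3) = 13.

13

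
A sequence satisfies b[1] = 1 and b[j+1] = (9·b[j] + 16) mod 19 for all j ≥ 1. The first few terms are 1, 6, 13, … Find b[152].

10

b[1] = 1, b[2] = 6, b[3] = 13, b[4] = 0, b[5] = 16, b[6] = 8, b[7] = 12, b[8] = 10, b[9] = 11, b[10] = 1.
Since b[10] = b[1] = 1, the sequence is periodic with period 9.
(152 - 1) mod 9 = 7, so b[152] = b[8] = 10.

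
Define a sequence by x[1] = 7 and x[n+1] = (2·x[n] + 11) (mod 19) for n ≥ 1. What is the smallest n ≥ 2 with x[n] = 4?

3

Computing terms: x[1] = 7,  x[2] = 6,  x[3] = 4,  x[4] = 0,  x[5] = 11,  x[6] = 14,  x[7] = 1,  x[8] = 13,  x[9] = 18,  x[10] = 9,  x[11] = 10,  x[12] = 12,  x[13] = 16,  x[14] = 5,  x[15] = 2,  x[16] = 15,  x[17] = 3,  x[18] = 17,  x[19] = 7.
The sequence repeats with period 18.
The value 4 first appears (with n ≥ 2) at x[3].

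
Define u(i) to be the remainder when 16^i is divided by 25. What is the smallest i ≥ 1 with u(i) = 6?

We have u(0) = 1, u(1) = 16, u(2) = 6, u(3) = 21, u(4) = 11, u(5) = 1.
Since u(5) = u(0) = 1, the sequence is periodic with period 5.
The value 6 first appears (with i ≥ 1) at u(2).

2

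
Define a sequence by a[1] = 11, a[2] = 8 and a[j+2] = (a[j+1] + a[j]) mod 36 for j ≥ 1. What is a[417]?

Listing terms: a[1] = 11, a[2] = 8, a[3] = 19, a[4] = 27, a[5] = 10, a[6] = 1, a[7] = 11, a[8] = 12, a[9] = 23, a[10] = 35, a[11] = 22, a[12] = 21, a[13] = 7, a[14] = 28, a[15] = 35, a[16] = 27, a[17] = 26, a[18] = 17, a[19] = 7, a[20] = 24, a[21] = 31, a[22] = 19, a[23] = 14, a[24] = 33, a[25] = 11, a[26] = 8.
The sequence repeats with period 24.
So a[417] = a[1 + ((417-1) mod 24)] = a[9] = 23.

23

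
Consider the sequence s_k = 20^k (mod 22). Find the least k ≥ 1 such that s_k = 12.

Listing terms: s_0 = 1,  s_1 = 20,  s_2 = 4,  s_3 = 14,  s_4 = 16,  s_5 = 12,  s_6 = 20.
Since s_6 = s_1 = 20, the sequence is eventually periodic: after a pre-period of length 1 it cycles with period 5.
The value 12 first appears (with k ≥ 1) at s_5.

5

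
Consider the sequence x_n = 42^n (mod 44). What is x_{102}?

4

Computing terms: x_0 = 1,  x_1 = 42,  x_2 = 4,  x_3 = 36,  x_4 = 16,  x_5 = 12,  x_6 = 20,  x_7 = 4.
Since x_7 = x_2 = 4, the sequence is eventually periodic: after a pre-period of length 2 it cycles with period 5.
For n ≥ 2, x_n depends only on (n - 2) mod 5. (102 - 2) mod 5 = 0, so x_{102} = x_2 = 4.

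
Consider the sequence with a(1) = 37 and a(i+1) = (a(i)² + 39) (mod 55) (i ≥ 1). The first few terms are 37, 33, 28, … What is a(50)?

43

We have a(1) = 37,  a(2) = 33,  a(3) = 28,  a(4) = 53,  a(5) = 43,  a(6) = 18,  a(7) = 33.
Since a(7) = a(2) = 33, the sequence is eventually periodic: after a pre-period of length 1 it cycles with period 5.
For i ≥ 2, a(i) depends only on (i - 2) mod 5. (50 - 2) mod 5 = 3, so a(50) = a(5) = 43.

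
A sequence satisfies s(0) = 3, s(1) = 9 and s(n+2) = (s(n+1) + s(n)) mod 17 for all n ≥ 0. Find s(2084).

5

Listing terms: s(0) = 3; s(1) = 9; s(2) = 12; s(3) = 4; s(4) = 16; s(5) = 3; s(6) = 2; s(7) = 5; s(8) = 7; s(9) = 12; s(10) = 2; s(11) = 14; s(12) = 16; s(13) = 13; s(14) = 12; s(15) = 8; s(16) = 3; s(17) = 11; s(18) = 14; s(19) = 8; s(20) = 5; s(21) = 13; s(22) = 1; s(23) = 14; s(24) = 15; s(25) = 12; s(26) = 10; s(27) = 5; s(28) = 15; s(29) = 3; s(30) = 1; s(31) = 4; s(32) = 5; s(33) = 9; s(34) = 14; s(35) = 6; s(36) = 3; s(37) = 9.
The sequence repeats with period 36.
(2084 - 0) mod 36 = 32, so s(2084) = s(32) = 5.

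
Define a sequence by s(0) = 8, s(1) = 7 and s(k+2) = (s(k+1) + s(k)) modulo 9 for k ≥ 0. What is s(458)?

Listing terms: s(0) = 8,  s(1) = 7,  s(2) = 6,  s(3) = 4,  s(4) = 1,  s(5) = 5,  s(6) = 6,  s(7) = 2,  s(8) = 8,  s(9) = 1,  s(10) = 0,  s(11) = 1,  s(12) = 1,  s(13) = 2,  s(14) = 3,  s(15) = 5,  s(16) = 8,  s(17) = 4,  s(18) = 3,  s(19) = 7,  s(20) = 1,  s(21) = 8,  s(22) = 0,  s(23) = 8,  s(24) = 8,  s(25) = 7.
Since (s(24), s(25)) = (s(0), s(1)) = (8, 7) (two consecutive terms determine the rest), the sequence is periodic with period 24.
So s(458) = s(0 + ((458-0) mod 24)) = s(2) = 6.

6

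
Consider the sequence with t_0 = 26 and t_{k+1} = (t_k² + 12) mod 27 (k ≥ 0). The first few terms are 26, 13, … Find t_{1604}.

19

t_0 = 26; t_1 = 13; t_2 = 19; t_3 = 22; t_4 = 10; t_5 = 4; t_6 = 1; t_7 = 13.
Since t_7 = t_1 = 13, the sequence is eventually periodic: after a pre-period of length 1 it cycles with period 6.
For k ≥ 1, t_k depends only on (k - 1) mod 6. (1604 - 1) mod 6 = 1, so t_{1604} = t_2 = 19.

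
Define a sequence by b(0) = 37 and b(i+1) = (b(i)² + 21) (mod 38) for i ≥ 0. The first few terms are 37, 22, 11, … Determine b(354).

19

Computing terms: b(0) = 37,  b(1) = 22,  b(2) = 11,  b(3) = 28,  b(4) = 7,  b(5) = 32,  b(6) = 19,  b(7) = 2,  b(8) = 25,  b(9) = 0,  b(10) = 21,  b(11) = 6,  b(12) = 19.
Since b(12) = b(6) = 19, the sequence is eventually periodic: after a pre-period of length 6 it cycles with period 6.
For i ≥ 6, b(i) depends only on (i - 6) mod 6. (354 - 6) mod 6 = 0, so b(354) = b(6) = 19.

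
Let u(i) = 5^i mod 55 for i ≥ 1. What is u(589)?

20

u(1) = 5, u(2) = 25, u(3) = 15, u(4) = 20, u(5) = 45, u(6) = 5.
The sequence repeats with period 5.
(589 - 1) mod 5 = 3, so u(589) = u(4) = 20.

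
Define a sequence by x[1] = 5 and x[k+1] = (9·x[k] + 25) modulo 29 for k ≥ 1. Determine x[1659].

0

Computing terms: x[1] = 5, x[2] = 12, x[3] = 17, x[4] = 4, x[5] = 3, x[6] = 23, x[7] = 0, x[8] = 25, x[9] = 18, x[10] = 13, x[11] = 26, x[12] = 27, x[13] = 7, x[14] = 1, x[15] = 5.
The sequence repeats with period 14.
(1659 - 1) mod 14 = 6, so x[1659] = x[7] = 0.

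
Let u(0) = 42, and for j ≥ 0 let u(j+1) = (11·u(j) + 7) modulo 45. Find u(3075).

u(0) = 42,  u(1) = 19,  u(2) = 36,  u(3) = 43,  u(4) = 30,  u(5) = 22,  u(6) = 24,  u(7) = 1,  u(8) = 18,  u(9) = 25,  u(10) = 12,  u(11) = 4,  u(12) = 6,  u(13) = 28,  u(14) = 0,  u(15) = 7,  u(16) = 39,  u(17) = 31,  u(18) = 33,  u(19) = 10,  u(20) = 27,  u(21) = 34,  u(22) = 21,  u(23) = 13,  u(24) = 15,  u(25) = 37,  u(26) = 9,  u(27) = 16,  u(28) = 3,  u(29) = 40,  u(30) = 42.
The sequence repeats with period 30.
So u(3075) = u(0 + ((3075-0) mod 30)) = u(15) = 7.

7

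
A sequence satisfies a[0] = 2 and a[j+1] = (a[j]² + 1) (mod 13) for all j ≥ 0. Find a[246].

0

We have a[0] = 2,  a[1] = 5,  a[2] = 0,  a[3] = 1,  a[4] = 2.
Since a[4] = a[0] = 2, the sequence is periodic with period 4.
(246 - 0) mod 4 = 2, so a[246] = a[2] = 0.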